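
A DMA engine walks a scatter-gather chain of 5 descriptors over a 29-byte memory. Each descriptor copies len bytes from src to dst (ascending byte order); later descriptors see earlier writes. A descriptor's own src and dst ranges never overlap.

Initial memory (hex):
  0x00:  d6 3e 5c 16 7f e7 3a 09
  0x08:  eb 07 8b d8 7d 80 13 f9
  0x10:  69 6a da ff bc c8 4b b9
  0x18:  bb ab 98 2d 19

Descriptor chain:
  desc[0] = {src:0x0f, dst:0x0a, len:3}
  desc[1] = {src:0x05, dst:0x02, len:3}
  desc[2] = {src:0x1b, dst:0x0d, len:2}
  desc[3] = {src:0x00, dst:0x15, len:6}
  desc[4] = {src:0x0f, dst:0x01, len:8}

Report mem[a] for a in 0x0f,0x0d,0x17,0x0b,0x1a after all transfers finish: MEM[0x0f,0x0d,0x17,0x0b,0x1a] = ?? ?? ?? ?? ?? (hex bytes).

[0] 0x0f->0x0a len=3 : f9 69 6a
[1] 0x05->0x02 len=3 : e7 3a 09
[2] 0x1b->0x0d len=2 : 2d 19
[3] 0x00->0x15 len=6 : d6 3e e7 3a 09 e7
[4] 0x0f->0x01 len=8 : f9 69 6a da ff bc d6 3e
query mem[0x0f]=0xf9, mem[0x0d]=0x2d, mem[0x17]=0xe7, mem[0x0b]=0x69, mem[0x1a]=0xe7

MEM[0x0f,0x0d,0x17,0x0b,0x1a] = f9 2d e7 69 e7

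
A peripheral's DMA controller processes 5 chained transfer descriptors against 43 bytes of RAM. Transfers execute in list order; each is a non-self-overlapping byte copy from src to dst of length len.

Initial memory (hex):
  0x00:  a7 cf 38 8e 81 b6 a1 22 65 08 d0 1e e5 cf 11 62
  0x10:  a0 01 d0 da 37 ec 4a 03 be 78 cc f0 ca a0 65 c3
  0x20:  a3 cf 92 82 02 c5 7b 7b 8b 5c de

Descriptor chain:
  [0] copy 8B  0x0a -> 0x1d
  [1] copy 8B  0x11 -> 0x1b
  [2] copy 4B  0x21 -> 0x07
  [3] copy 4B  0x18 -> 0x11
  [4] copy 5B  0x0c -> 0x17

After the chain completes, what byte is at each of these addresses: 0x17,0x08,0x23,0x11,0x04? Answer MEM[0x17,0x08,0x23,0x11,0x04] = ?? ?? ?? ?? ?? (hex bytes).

[0] 0x0a->0x1d len=8 : d0 1e e5 cf 11 62 a0 01
[1] 0x11->0x1b len=8 : 01 d0 da 37 ec 4a 03 be
[2] 0x21->0x07 len=4 : 03 be a0 01
[3] 0x18->0x11 len=4 : be 78 cc 01
[4] 0x0c->0x17 len=5 : e5 cf 11 62 a0
query mem[0x17]=0xe5, mem[0x08]=0xbe, mem[0x23]=0xa0, mem[0x11]=0xbe, mem[0x04]=0x81

MEM[0x17,0x08,0x23,0x11,0x04] = e5 be a0 be 81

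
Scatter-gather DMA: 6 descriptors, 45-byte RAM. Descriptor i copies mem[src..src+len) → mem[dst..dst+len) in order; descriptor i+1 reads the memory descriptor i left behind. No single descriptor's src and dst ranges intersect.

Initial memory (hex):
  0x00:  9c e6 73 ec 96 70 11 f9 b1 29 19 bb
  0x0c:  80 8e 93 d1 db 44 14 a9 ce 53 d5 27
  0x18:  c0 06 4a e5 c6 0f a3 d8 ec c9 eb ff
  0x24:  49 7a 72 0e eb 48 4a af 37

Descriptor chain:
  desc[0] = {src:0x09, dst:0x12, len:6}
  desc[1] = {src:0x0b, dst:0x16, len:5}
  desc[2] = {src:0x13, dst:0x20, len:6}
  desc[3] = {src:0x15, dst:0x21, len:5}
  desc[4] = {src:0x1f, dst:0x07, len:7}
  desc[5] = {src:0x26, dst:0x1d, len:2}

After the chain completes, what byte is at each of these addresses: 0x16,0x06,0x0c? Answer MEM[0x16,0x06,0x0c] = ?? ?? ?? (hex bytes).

[0] 0x09->0x12 len=6 : 29 19 bb 80 8e 93
[1] 0x0b->0x16 len=5 : bb 80 8e 93 d1
[2] 0x13->0x20 len=6 : 19 bb 80 bb 80 8e
[3] 0x15->0x21 len=5 : 80 bb 80 8e 93
[4] 0x1f->0x07 len=7 : d8 19 80 bb 80 8e 93
[5] 0x26->0x1d len=2 : 72 0e
query mem[0x16]=0xbb, mem[0x06]=0x11, mem[0x0c]=0x8e

MEM[0x16,0x06,0x0c] = bb 11 8e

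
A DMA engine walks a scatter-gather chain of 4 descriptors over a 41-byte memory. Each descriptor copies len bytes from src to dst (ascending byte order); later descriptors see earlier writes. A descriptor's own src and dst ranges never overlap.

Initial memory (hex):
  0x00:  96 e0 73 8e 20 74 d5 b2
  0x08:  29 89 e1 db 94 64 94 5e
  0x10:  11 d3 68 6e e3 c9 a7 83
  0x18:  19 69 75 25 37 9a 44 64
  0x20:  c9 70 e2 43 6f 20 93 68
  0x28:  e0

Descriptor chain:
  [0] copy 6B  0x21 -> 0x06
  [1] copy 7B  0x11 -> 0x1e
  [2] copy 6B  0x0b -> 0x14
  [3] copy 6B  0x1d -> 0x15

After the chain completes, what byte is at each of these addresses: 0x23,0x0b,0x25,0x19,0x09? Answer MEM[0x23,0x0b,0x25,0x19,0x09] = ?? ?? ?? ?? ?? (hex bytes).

MEM[0x23,0x0b,0x25,0x19,0x09] = a7 93 20 e3 6f

#0 dst[0x06+6] := {0x70,0xe2,0x43,0x6f,0x20,0x93}
#1 dst[0x1e+7] := {0xd3,0x68,0x6e,0xe3,0xc9,0xa7,0x83}
#2 dst[0x14+6] := {0x93,0x94,0x64,0x94,0x5e,0x11}
#3 dst[0x15+6] := {0x9a,0xd3,0x68,0x6e,0xe3,0xc9}
query mem[0x23]=0xa7, mem[0x0b]=0x93, mem[0x25]=0x20, mem[0x19]=0xe3, mem[0x09]=0x6f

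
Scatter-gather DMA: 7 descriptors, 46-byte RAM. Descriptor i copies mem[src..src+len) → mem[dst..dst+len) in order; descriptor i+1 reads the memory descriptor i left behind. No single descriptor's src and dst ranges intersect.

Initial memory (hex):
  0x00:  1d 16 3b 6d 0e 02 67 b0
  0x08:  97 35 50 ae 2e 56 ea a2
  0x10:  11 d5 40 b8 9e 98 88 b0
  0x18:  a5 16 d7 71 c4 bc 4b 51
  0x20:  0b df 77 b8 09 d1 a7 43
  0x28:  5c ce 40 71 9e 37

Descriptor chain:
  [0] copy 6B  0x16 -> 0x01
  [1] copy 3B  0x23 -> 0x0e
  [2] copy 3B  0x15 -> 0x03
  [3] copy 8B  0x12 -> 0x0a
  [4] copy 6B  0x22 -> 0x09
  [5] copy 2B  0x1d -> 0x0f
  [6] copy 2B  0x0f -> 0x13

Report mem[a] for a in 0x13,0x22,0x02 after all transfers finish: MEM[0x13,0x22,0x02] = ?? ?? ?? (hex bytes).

[0] 0x16->0x01 len=6 : 88 b0 a5 16 d7 71
[1] 0x23->0x0e len=3 : b8 09 d1
[2] 0x15->0x03 len=3 : 98 88 b0
[3] 0x12->0x0a len=8 : 40 b8 9e 98 88 b0 a5 16
[4] 0x22->0x09 len=6 : 77 b8 09 d1 a7 43
[5] 0x1d->0x0f len=2 : bc 4b
[6] 0x0f->0x13 len=2 : bc 4b
query mem[0x13]=0xbc, mem[0x22]=0x77, mem[0x02]=0xb0

MEM[0x13,0x22,0x02] = bc 77 b0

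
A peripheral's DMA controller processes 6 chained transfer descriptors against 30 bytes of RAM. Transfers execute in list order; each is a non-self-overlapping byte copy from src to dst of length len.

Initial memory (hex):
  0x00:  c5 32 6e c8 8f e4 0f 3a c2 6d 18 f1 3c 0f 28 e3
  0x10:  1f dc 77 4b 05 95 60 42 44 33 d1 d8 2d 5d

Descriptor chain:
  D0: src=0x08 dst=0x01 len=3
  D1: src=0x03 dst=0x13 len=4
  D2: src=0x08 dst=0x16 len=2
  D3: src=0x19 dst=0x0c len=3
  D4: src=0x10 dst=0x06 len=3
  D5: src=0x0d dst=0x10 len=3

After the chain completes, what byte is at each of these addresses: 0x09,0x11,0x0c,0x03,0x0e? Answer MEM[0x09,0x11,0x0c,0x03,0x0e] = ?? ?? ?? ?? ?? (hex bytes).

D0: mem[0x01..0x03] <- [c2 6d 18]
D1: mem[0x13..0x16] <- [18 8f e4 0f]
D2: mem[0x16..0x17] <- [c2 6d]
D3: mem[0x0c..0x0e] <- [33 d1 d8]
D4: mem[0x06..0x08] <- [1f dc 77]
D5: mem[0x10..0x12] <- [d1 d8 e3]
query mem[0x09]=0x6d, mem[0x11]=0xd8, mem[0x0c]=0x33, mem[0x03]=0x18, mem[0x0e]=0xd8

MEM[0x09,0x11,0x0c,0x03,0x0e] = 6d d8 33 18 d8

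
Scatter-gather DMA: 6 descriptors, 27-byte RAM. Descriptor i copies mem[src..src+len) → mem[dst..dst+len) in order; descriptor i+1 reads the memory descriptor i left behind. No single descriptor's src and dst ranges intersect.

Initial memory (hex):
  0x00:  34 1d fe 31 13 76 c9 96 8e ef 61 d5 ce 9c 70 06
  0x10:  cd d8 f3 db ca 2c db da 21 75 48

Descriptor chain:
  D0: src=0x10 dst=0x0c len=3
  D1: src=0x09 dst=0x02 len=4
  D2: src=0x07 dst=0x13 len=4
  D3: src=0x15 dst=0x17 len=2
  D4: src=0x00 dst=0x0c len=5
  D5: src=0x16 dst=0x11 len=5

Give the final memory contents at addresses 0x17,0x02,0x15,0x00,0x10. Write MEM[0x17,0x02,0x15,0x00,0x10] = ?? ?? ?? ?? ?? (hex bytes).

MEM[0x17,0x02,0x15,0x00,0x10] = ef ef 48 34 d5

  after D0: wrote 3B at 0x0c = cdd8f3
  after D1: wrote 4B at 0x02 = ef61d5cd
  after D2: wrote 4B at 0x13 = 968eef61
  after D3: wrote 2B at 0x17 = ef61
  after D4: wrote 5B at 0x0c = 341def61d5
  after D5: wrote 5B at 0x11 = 61ef617548
query mem[0x17]=0xef, mem[0x02]=0xef, mem[0x15]=0x48, mem[0x00]=0x34, mem[0x10]=0xd5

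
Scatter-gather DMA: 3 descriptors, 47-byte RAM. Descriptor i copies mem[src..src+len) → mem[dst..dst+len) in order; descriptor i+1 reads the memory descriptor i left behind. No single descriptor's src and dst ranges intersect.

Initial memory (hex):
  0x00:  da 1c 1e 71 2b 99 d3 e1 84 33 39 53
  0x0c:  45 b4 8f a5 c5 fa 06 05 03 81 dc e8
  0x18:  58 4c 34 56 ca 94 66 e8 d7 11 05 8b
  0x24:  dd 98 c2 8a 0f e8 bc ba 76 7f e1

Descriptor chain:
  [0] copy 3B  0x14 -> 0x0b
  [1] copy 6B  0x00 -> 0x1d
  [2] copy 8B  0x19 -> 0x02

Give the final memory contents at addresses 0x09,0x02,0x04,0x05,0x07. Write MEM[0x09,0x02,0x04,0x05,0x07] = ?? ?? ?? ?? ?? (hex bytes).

MEM[0x09,0x02,0x04,0x05,0x07] = 71 4c 56 ca 1c

[0] 0x14->0x0b len=3 : 03 81 dc
[1] 0x00->0x1d len=6 : da 1c 1e 71 2b 99
[2] 0x19->0x02 len=8 : 4c 34 56 ca da 1c 1e 71
query mem[0x09]=0x71, mem[0x02]=0x4c, mem[0x04]=0x56, mem[0x05]=0xca, mem[0x07]=0x1c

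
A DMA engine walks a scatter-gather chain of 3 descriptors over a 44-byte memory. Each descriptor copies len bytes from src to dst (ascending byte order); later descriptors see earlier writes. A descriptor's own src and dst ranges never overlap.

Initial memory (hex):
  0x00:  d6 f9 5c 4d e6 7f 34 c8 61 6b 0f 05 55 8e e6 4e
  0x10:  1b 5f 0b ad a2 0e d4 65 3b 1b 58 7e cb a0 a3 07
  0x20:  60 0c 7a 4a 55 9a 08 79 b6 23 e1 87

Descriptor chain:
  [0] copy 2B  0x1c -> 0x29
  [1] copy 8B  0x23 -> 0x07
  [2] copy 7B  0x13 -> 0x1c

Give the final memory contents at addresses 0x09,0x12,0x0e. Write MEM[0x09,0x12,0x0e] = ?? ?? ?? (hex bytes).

MEM[0x09,0x12,0x0e] = 9a 0b a0

[0] 0x1c->0x29 len=2 : cb a0
[1] 0x23->0x07 len=8 : 4a 55 9a 08 79 b6 cb a0
[2] 0x13->0x1c len=7 : ad a2 0e d4 65 3b 1b
query mem[0x09]=0x9a, mem[0x12]=0x0b, mem[0x0e]=0xa0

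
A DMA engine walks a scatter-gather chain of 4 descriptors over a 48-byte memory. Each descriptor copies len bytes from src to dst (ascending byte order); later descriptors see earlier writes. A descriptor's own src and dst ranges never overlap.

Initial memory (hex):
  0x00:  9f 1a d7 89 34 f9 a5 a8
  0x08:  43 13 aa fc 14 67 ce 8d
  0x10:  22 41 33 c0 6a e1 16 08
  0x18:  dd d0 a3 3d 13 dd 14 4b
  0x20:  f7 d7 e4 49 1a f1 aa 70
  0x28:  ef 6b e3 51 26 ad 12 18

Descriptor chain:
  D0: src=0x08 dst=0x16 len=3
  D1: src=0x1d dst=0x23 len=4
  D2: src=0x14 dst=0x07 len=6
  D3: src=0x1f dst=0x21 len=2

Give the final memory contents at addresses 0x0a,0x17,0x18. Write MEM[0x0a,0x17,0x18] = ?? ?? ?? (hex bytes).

D0: mem[0x16..0x18] <- [43 13 aa]
D1: mem[0x23..0x26] <- [dd 14 4b f7]
D2: mem[0x07..0x0c] <- [6a e1 43 13 aa d0]
D3: mem[0x21..0x22] <- [4b f7]
query mem[0x0a]=0x13, mem[0x17]=0x13, mem[0x18]=0xaa

MEM[0x0a,0x17,0x18] = 13 13 aa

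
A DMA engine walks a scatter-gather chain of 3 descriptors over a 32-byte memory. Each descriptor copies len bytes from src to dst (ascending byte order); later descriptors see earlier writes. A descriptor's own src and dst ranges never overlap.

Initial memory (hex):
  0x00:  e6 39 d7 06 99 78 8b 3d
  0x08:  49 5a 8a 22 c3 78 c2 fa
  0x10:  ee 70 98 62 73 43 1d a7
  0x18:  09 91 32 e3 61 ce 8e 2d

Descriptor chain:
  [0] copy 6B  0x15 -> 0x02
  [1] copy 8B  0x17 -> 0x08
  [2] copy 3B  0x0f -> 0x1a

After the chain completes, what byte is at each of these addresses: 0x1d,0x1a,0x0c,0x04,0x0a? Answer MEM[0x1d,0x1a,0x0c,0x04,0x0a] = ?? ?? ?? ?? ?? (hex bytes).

MEM[0x1d,0x1a,0x0c,0x04,0x0a] = ce 8e e3 a7 91

D0: mem[0x02..0x07] <- [43 1d a7 09 91 32]
D1: mem[0x08..0x0f] <- [a7 09 91 32 e3 61 ce 8e]
D2: mem[0x1a..0x1c] <- [8e ee 70]
query mem[0x1d]=0xce, mem[0x1a]=0x8e, mem[0x0c]=0xe3, mem[0x04]=0xa7, mem[0x0a]=0x91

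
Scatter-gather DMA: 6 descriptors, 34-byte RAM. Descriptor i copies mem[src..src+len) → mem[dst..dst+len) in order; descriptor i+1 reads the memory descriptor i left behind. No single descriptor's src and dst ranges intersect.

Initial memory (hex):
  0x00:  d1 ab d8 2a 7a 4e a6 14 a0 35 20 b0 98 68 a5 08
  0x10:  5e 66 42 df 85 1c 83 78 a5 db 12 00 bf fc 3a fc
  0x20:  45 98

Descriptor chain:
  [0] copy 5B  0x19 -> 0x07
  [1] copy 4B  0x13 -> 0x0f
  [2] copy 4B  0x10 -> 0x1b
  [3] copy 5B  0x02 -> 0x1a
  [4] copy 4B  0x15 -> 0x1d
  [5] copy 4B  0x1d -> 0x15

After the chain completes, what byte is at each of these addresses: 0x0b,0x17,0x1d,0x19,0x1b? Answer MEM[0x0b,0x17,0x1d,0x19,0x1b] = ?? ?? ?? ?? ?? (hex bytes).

[0] 0x19->0x07 len=5 : db 12 00 bf fc
[1] 0x13->0x0f len=4 : df 85 1c 83
[2] 0x10->0x1b len=4 : 85 1c 83 df
[3] 0x02->0x1a len=5 : d8 2a 7a 4e a6
[4] 0x15->0x1d len=4 : 1c 83 78 a5
[5] 0x1d->0x15 len=4 : 1c 83 78 a5
query mem[0x0b]=0xfc, mem[0x17]=0x78, mem[0x1d]=0x1c, mem[0x19]=0xdb, mem[0x1b]=0x2a

MEM[0x0b,0x17,0x1d,0x19,0x1b] = fc 78 1c db 2a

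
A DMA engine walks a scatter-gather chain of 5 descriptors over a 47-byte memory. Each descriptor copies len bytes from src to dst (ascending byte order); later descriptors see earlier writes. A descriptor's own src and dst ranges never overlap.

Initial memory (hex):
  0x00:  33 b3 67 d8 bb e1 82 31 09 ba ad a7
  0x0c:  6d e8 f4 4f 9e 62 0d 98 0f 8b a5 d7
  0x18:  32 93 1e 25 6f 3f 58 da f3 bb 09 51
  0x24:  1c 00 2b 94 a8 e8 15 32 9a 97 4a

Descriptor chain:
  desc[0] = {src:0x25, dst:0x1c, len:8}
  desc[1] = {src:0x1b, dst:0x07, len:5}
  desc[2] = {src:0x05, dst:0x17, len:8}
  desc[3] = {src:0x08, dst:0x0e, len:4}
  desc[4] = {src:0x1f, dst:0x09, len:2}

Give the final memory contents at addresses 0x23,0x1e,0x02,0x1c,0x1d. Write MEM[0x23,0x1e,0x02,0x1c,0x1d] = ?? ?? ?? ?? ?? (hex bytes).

D0: mem[0x1c..0x23] <- [00 2b 94 a8 e8 15 32 9a]
D1: mem[0x07..0x0b] <- [25 00 2b 94 a8]
D2: mem[0x17..0x1e] <- [e1 82 25 00 2b 94 a8 6d]
D3: mem[0x0e..0x11] <- [00 2b 94 a8]
D4: mem[0x09..0x0a] <- [a8 e8]
query mem[0x23]=0x9a, mem[0x1e]=0x6d, mem[0x02]=0x67, mem[0x1c]=0x94, mem[0x1d]=0xa8

MEM[0x23,0x1e,0x02,0x1c,0x1d] = 9a 6d 67 94 a8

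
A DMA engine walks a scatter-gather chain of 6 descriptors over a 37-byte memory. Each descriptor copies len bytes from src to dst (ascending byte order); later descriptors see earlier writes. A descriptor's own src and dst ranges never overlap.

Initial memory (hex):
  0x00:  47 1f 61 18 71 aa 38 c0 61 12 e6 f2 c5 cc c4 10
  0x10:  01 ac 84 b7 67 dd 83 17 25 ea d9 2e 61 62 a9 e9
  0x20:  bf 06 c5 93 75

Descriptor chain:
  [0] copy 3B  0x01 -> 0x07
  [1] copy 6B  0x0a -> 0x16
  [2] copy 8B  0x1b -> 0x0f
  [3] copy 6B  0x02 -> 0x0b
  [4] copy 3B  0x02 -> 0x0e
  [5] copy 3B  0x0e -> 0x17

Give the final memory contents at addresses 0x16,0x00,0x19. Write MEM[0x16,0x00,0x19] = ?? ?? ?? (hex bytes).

MEM[0x16,0x00,0x19] = c5 47 71

#0 dst[0x07+3] := {0x1f,0x61,0x18}
#1 dst[0x16+6] := {0xe6,0xf2,0xc5,0xcc,0xc4,0x10}
#2 dst[0x0f+8] := {0x10,0x61,0x62,0xa9,0xe9,0xbf,0x06,0xc5}
#3 dst[0x0b+6] := {0x61,0x18,0x71,0xaa,0x38,0x1f}
#4 dst[0x0e+3] := {0x61,0x18,0x71}
#5 dst[0x17+3] := {0x61,0x18,0x71}
query mem[0x16]=0xc5, mem[0x00]=0x47, mem[0x19]=0x71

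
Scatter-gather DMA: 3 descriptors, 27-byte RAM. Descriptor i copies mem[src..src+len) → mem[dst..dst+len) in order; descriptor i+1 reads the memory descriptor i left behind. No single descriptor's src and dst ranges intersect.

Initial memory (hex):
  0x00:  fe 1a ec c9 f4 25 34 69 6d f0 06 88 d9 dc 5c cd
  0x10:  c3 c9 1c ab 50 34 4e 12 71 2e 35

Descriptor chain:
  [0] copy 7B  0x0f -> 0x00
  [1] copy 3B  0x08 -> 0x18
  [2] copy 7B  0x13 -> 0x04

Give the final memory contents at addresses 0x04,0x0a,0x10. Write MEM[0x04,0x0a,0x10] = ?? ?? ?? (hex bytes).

  after D0: wrote 7B at 0x00 = cdc3c91cab5034
  after D1: wrote 3B at 0x18 = 6df006
  after D2: wrote 7B at 0x04 = ab50344e126df0
query mem[0x04]=0xab, mem[0x0a]=0xf0, mem[0x10]=0xc3

MEM[0x04,0x0a,0x10] = ab f0 c3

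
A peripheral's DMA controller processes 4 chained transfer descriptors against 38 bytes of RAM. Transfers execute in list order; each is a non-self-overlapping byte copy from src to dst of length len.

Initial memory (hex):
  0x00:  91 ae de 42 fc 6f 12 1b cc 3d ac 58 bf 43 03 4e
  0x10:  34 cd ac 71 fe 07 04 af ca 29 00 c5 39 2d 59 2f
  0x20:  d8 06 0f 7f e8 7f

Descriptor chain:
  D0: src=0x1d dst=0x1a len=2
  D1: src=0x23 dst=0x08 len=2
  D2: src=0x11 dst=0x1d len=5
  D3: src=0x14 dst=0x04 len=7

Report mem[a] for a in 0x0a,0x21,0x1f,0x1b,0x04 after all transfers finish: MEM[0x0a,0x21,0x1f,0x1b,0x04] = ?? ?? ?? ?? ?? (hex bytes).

[0] 0x1d->0x1a len=2 : 2d 59
[1] 0x23->0x08 len=2 : 7f e8
[2] 0x11->0x1d len=5 : cd ac 71 fe 07
[3] 0x14->0x04 len=7 : fe 07 04 af ca 29 2d
query mem[0x0a]=0x2d, mem[0x21]=0x07, mem[0x1f]=0x71, mem[0x1b]=0x59, mem[0x04]=0xfe

MEM[0x0a,0x21,0x1f,0x1b,0x04] = 2d 07 71 59 fe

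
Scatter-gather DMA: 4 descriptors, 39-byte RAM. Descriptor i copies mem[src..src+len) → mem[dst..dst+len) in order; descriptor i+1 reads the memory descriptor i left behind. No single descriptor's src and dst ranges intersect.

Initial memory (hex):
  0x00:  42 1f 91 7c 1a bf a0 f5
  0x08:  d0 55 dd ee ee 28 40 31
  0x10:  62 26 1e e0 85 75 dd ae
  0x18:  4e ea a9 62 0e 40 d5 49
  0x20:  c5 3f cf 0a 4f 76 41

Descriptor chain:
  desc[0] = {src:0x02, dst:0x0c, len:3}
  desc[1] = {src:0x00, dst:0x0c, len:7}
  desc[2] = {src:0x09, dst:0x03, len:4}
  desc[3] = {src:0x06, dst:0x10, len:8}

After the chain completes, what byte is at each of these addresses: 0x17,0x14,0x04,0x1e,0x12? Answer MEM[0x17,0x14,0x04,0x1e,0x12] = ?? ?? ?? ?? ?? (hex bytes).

MEM[0x17,0x14,0x04,0x1e,0x12] = 1f dd dd d5 d0

  after D0: wrote 3B at 0x0c = 917c1a
  after D1: wrote 7B at 0x0c = 421f917c1abfa0
  after D2: wrote 4B at 0x03 = 55ddee42
  after D3: wrote 8B at 0x10 = 42f5d055ddee421f
query mem[0x17]=0x1f, mem[0x14]=0xdd, mem[0x04]=0xdd, mem[0x1e]=0xd5, mem[0x12]=0xd0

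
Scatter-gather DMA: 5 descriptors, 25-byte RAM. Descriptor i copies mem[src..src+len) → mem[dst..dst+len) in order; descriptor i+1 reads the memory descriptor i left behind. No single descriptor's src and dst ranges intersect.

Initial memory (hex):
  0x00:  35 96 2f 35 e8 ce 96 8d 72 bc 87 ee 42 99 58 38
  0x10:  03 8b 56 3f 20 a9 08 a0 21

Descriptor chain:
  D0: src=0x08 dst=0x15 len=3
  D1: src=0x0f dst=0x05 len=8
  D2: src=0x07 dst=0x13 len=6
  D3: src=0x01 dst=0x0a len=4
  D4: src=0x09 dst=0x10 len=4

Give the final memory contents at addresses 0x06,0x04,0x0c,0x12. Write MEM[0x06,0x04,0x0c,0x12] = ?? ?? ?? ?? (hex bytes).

MEM[0x06,0x04,0x0c,0x12] = 03 e8 35 2f

#0 dst[0x15+3] := {0x72,0xbc,0x87}
#1 dst[0x05+8] := {0x38,0x03,0x8b,0x56,0x3f,0x20,0x72,0xbc}
#2 dst[0x13+6] := {0x8b,0x56,0x3f,0x20,0x72,0xbc}
#3 dst[0x0a+4] := {0x96,0x2f,0x35,0xe8}
#4 dst[0x10+4] := {0x3f,0x96,0x2f,0x35}
query mem[0x06]=0x03, mem[0x04]=0xe8, mem[0x0c]=0x35, mem[0x12]=0x2f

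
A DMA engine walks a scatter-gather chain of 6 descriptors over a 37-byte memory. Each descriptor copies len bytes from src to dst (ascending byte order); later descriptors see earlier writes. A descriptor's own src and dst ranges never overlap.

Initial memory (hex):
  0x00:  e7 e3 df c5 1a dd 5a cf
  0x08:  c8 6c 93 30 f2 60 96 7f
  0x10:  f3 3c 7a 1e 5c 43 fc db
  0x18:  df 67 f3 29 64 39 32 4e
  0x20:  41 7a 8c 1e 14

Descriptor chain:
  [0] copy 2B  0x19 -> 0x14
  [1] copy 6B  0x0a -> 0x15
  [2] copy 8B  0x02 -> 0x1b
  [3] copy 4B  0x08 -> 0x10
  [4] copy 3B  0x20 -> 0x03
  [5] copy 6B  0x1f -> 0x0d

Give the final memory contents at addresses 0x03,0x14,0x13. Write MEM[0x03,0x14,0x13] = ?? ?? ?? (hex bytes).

[0] 0x19->0x14 len=2 : 67 f3
[1] 0x0a->0x15 len=6 : 93 30 f2 60 96 7f
[2] 0x02->0x1b len=8 : df c5 1a dd 5a cf c8 6c
[3] 0x08->0x10 len=4 : c8 6c 93 30
[4] 0x20->0x03 len=3 : cf c8 6c
[5] 0x1f->0x0d len=6 : 5a cf c8 6c 1e 14
query mem[0x03]=0xcf, mem[0x14]=0x67, mem[0x13]=0x30

MEM[0x03,0x14,0x13] = cf 67 30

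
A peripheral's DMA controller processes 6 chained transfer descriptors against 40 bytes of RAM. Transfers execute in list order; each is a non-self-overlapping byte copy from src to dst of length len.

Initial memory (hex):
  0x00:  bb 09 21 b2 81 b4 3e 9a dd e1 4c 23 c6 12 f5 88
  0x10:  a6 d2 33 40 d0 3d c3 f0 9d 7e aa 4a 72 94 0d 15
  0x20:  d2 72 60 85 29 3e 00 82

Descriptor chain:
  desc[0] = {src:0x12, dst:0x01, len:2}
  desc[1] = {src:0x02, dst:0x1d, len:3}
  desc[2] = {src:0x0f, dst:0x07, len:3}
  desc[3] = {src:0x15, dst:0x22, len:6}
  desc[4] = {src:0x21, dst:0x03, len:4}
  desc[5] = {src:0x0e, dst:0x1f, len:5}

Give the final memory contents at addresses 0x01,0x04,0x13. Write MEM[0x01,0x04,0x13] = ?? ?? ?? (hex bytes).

#0 dst[0x01+2] := {0x33,0x40}
#1 dst[0x1d+3] := {0x40,0xb2,0x81}
#2 dst[0x07+3] := {0x88,0xa6,0xd2}
#3 dst[0x22+6] := {0x3d,0xc3,0xf0,0x9d,0x7e,0xaa}
#4 dst[0x03+4] := {0x72,0x3d,0xc3,0xf0}
#5 dst[0x1f+5] := {0xf5,0x88,0xa6,0xd2,0x33}
query mem[0x01]=0x33, mem[0x04]=0x3d, mem[0x13]=0x40

MEM[0x01,0x04,0x13] = 33 3d 40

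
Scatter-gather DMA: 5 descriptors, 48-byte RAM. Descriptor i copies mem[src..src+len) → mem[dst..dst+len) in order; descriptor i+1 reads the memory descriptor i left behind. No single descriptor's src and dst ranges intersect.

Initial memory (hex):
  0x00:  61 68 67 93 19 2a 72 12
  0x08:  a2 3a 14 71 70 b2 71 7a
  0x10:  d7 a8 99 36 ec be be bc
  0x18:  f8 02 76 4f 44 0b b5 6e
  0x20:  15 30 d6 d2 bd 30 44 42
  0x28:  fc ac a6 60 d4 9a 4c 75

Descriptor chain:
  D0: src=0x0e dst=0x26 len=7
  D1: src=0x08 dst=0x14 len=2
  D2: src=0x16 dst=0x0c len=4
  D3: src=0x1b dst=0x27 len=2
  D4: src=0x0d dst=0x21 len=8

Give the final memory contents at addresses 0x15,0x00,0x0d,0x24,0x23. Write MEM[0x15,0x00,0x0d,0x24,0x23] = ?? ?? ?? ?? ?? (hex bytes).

MEM[0x15,0x00,0x0d,0x24,0x23] = 3a 61 bc d7 02

[0] 0x0e->0x26 len=7 : 71 7a d7 a8 99 36 ec
[1] 0x08->0x14 len=2 : a2 3a
[2] 0x16->0x0c len=4 : be bc f8 02
[3] 0x1b->0x27 len=2 : 4f 44
[4] 0x0d->0x21 len=8 : bc f8 02 d7 a8 99 36 a2
query mem[0x15]=0x3a, mem[0x00]=0x61, mem[0x0d]=0xbc, mem[0x24]=0xd7, mem[0x23]=0x02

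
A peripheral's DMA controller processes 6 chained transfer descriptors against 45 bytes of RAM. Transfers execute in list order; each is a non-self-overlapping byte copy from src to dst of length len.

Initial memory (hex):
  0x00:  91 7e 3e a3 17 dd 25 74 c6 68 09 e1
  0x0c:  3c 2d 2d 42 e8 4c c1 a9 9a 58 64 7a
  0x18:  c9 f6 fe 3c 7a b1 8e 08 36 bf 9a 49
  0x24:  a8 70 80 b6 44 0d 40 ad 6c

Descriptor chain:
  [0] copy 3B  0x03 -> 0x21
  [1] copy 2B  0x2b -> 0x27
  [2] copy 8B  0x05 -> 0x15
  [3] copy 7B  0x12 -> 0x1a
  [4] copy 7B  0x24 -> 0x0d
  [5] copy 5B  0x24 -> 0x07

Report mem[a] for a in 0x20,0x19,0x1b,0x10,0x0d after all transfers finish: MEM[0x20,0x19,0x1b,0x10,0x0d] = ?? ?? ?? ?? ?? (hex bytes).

MEM[0x20,0x19,0x1b,0x10,0x0d] = c6 68 a9 ad a8

[0] 0x03->0x21 len=3 : a3 17 dd
[1] 0x2b->0x27 len=2 : ad 6c
[2] 0x05->0x15 len=8 : dd 25 74 c6 68 09 e1 3c
[3] 0x12->0x1a len=7 : c1 a9 9a dd 25 74 c6
[4] 0x24->0x0d len=7 : a8 70 80 ad 6c 0d 40
[5] 0x24->0x07 len=5 : a8 70 80 ad 6c
query mem[0x20]=0xc6, mem[0x19]=0x68, mem[0x1b]=0xa9, mem[0x10]=0xad, mem[0x0d]=0xa8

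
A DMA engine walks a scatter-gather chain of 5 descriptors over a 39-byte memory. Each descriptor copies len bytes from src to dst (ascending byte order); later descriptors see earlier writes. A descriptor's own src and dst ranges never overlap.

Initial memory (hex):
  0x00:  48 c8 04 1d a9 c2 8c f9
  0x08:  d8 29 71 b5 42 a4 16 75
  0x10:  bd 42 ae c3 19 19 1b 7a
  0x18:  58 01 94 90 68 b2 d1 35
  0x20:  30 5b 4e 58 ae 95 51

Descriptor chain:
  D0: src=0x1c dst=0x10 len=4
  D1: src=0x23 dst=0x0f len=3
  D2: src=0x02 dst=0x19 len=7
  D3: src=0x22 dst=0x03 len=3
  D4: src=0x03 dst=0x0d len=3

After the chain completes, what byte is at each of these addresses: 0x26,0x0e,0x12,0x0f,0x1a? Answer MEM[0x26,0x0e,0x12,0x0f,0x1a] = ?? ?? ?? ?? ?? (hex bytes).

MEM[0x26,0x0e,0x12,0x0f,0x1a] = 51 58 d1 ae 1d

[0] 0x1c->0x10 len=4 : 68 b2 d1 35
[1] 0x23->0x0f len=3 : 58 ae 95
[2] 0x02->0x19 len=7 : 04 1d a9 c2 8c f9 d8
[3] 0x22->0x03 len=3 : 4e 58 ae
[4] 0x03->0x0d len=3 : 4e 58 ae
query mem[0x26]=0x51, mem[0x0e]=0x58, mem[0x12]=0xd1, mem[0x0f]=0xae, mem[0x1a]=0x1d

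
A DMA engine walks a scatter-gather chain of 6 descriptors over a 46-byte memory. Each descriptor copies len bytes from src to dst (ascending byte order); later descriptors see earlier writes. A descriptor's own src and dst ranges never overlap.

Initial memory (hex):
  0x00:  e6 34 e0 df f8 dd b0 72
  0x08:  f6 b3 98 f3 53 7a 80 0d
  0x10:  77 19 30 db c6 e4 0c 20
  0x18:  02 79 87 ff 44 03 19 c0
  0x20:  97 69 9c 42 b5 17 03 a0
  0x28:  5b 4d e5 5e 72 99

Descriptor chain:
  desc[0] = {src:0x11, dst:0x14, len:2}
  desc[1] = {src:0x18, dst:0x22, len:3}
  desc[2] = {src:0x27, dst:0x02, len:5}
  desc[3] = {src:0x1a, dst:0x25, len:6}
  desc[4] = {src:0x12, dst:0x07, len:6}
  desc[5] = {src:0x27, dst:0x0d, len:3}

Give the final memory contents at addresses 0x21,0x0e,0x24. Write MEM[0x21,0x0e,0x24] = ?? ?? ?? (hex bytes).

[0] 0x11->0x14 len=2 : 19 30
[1] 0x18->0x22 len=3 : 02 79 87
[2] 0x27->0x02 len=5 : a0 5b 4d e5 5e
[3] 0x1a->0x25 len=6 : 87 ff 44 03 19 c0
[4] 0x12->0x07 len=6 : 30 db 19 30 0c 20
[5] 0x27->0x0d len=3 : 44 03 19
query mem[0x21]=0x69, mem[0x0e]=0x03, mem[0x24]=0x87

MEM[0x21,0x0e,0x24] = 69 03 87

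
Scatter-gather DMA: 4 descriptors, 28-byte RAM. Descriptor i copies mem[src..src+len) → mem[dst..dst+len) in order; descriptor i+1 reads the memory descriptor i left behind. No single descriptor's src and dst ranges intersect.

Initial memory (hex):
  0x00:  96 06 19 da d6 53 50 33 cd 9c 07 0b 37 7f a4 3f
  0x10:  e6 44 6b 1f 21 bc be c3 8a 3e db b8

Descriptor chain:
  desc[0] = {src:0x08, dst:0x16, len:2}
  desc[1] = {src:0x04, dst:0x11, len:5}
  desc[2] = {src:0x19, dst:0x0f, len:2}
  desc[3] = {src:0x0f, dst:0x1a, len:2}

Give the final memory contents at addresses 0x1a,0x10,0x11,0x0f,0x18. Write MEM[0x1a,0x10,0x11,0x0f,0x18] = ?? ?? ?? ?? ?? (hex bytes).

#0 dst[0x16+2] := {0xcd,0x9c}
#1 dst[0x11+5] := {0xd6,0x53,0x50,0x33,0xcd}
#2 dst[0x0f+2] := {0x3e,0xdb}
#3 dst[0x1a+2] := {0x3e,0xdb}
query mem[0x1a]=0x3e, mem[0x10]=0xdb, mem[0x11]=0xd6, mem[0x0f]=0x3e, mem[0x18]=0x8a

MEM[0x1a,0x10,0x11,0x0f,0x18] = 3e db d6 3e 8a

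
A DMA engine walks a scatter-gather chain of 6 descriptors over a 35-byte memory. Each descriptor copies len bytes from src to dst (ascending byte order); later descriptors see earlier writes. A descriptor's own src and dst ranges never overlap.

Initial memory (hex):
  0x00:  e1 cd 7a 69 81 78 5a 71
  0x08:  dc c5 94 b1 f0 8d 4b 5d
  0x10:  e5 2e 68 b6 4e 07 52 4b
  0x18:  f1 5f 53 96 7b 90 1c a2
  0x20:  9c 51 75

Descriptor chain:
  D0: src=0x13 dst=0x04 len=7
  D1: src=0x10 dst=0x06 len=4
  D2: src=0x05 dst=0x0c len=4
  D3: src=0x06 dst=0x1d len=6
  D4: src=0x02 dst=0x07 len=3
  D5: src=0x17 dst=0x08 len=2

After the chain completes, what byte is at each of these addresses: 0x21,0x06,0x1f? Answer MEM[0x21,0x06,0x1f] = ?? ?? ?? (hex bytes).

  after D0: wrote 7B at 0x04 = b64e07524bf15f
  after D1: wrote 4B at 0x06 = e52e68b6
  after D2: wrote 4B at 0x0c = 4ee52e68
  after D3: wrote 6B at 0x1d = e52e68b65fb1
  after D4: wrote 3B at 0x07 = 7a69b6
  after D5: wrote 2B at 0x08 = 4bf1
query mem[0x21]=0x5f, mem[0x06]=0xe5, mem[0x1f]=0x68

MEM[0x21,0x06,0x1f] = 5f e5 68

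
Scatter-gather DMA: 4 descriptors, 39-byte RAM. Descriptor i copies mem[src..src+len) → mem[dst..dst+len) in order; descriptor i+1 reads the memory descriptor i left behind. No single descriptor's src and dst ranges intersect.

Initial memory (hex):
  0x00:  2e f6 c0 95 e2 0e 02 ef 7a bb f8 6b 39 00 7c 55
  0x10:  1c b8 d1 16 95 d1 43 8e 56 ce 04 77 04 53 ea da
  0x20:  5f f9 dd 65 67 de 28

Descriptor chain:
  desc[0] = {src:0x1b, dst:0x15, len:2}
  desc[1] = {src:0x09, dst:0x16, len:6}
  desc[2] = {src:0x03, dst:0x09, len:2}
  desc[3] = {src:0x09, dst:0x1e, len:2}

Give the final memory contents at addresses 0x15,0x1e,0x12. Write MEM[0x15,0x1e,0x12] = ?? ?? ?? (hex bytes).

MEM[0x15,0x1e,0x12] = 77 95 d1

[0] 0x1b->0x15 len=2 : 77 04
[1] 0x09->0x16 len=6 : bb f8 6b 39 00 7c
[2] 0x03->0x09 len=2 : 95 e2
[3] 0x09->0x1e len=2 : 95 e2
query mem[0x15]=0x77, mem[0x1e]=0x95, mem[0x12]=0xd1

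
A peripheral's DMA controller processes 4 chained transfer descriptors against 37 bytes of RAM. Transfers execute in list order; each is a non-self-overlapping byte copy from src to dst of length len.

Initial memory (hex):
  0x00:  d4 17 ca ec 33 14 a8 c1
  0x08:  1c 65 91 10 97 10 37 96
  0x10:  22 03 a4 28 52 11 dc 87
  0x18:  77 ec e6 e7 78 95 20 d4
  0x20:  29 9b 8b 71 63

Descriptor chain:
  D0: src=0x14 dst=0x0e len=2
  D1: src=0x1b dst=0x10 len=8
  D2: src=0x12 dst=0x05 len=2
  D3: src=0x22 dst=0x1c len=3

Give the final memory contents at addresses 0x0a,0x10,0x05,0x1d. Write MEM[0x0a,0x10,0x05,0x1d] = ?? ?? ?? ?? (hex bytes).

MEM[0x0a,0x10,0x05,0x1d] = 91 e7 95 71

D0: mem[0x0e..0x0f] <- [52 11]
D1: mem[0x10..0x17] <- [e7 78 95 20 d4 29 9b 8b]
D2: mem[0x05..0x06] <- [95 20]
D3: mem[0x1c..0x1e] <- [8b 71 63]
query mem[0x0a]=0x91, mem[0x10]=0xe7, mem[0x05]=0x95, mem[0x1d]=0x71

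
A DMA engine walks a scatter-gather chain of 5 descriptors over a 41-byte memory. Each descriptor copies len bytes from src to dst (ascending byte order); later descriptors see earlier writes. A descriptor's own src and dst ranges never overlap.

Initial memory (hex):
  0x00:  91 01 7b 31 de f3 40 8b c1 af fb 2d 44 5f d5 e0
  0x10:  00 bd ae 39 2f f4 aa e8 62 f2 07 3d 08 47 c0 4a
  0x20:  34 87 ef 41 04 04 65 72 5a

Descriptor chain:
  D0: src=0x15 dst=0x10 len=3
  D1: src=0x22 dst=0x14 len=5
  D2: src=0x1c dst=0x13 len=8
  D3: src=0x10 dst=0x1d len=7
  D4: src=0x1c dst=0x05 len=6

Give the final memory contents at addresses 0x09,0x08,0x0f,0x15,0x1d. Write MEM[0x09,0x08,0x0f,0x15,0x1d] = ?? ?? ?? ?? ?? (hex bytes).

MEM[0x09,0x08,0x0f,0x15,0x1d] = 08 e8 e0 c0 f4

D0: mem[0x10..0x12] <- [f4 aa e8]
D1: mem[0x14..0x18] <- [ef 41 04 04 65]
D2: mem[0x13..0x1a] <- [08 47 c0 4a 34 87 ef 41]
D3: mem[0x1d..0x23] <- [f4 aa e8 08 47 c0 4a]
D4: mem[0x05..0x0a] <- [08 f4 aa e8 08 47]
query mem[0x09]=0x08, mem[0x08]=0xe8, mem[0x0f]=0xe0, mem[0x15]=0xc0, mem[0x1d]=0xf4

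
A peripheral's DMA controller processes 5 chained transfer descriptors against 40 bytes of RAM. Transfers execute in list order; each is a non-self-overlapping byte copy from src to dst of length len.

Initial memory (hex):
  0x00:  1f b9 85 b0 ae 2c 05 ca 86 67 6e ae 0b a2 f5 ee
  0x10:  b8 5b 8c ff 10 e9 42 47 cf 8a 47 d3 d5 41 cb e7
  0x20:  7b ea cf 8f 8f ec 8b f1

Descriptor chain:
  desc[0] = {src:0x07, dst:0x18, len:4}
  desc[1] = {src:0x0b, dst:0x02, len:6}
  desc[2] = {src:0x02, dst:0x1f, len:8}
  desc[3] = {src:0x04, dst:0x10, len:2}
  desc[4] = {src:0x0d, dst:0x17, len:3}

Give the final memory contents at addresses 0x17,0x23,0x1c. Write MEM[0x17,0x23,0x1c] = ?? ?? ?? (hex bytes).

#0 dst[0x18+4] := {0xca,0x86,0x67,0x6e}
#1 dst[0x02+6] := {0xae,0x0b,0xa2,0xf5,0xee,0xb8}
#2 dst[0x1f+8] := {0xae,0x0b,0xa2,0xf5,0xee,0xb8,0x86,0x67}
#3 dst[0x10+2] := {0xa2,0xf5}
#4 dst[0x17+3] := {0xa2,0xf5,0xee}
query mem[0x17]=0xa2, mem[0x23]=0xee, mem[0x1c]=0xd5

MEM[0x17,0x23,0x1c] = a2 ee d5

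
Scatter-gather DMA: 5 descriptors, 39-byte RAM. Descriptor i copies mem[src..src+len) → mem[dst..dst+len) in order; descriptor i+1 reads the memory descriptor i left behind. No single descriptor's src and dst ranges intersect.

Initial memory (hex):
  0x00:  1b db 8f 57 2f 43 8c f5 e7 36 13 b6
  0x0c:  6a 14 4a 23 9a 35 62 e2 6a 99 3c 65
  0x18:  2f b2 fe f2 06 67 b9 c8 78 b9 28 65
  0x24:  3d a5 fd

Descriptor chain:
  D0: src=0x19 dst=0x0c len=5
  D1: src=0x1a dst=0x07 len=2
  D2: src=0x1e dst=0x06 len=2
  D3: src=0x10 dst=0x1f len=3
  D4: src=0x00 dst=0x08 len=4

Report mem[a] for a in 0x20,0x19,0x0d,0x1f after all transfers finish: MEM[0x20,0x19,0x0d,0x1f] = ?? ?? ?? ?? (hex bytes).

MEM[0x20,0x19,0x0d,0x1f] = 35 b2 fe 67

[0] 0x19->0x0c len=5 : b2 fe f2 06 67
[1] 0x1a->0x07 len=2 : fe f2
[2] 0x1e->0x06 len=2 : b9 c8
[3] 0x10->0x1f len=3 : 67 35 62
[4] 0x00->0x08 len=4 : 1b db 8f 57
query mem[0x20]=0x35, mem[0x19]=0xb2, mem[0x0d]=0xfe, mem[0x1f]=0x67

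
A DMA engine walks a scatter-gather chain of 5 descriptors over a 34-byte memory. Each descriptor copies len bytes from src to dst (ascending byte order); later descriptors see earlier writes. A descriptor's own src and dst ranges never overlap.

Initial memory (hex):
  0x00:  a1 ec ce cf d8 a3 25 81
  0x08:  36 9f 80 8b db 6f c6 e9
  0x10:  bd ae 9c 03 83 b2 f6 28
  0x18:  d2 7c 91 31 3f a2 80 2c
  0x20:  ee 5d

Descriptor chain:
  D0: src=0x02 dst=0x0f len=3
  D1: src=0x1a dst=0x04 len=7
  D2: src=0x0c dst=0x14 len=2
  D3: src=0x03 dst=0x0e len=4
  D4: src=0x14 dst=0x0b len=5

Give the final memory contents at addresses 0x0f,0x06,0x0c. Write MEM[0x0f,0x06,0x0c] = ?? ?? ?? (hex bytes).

MEM[0x0f,0x06,0x0c] = d2 3f 6f

[0] 0x02->0x0f len=3 : ce cf d8
[1] 0x1a->0x04 len=7 : 91 31 3f a2 80 2c ee
[2] 0x0c->0x14 len=2 : db 6f
[3] 0x03->0x0e len=4 : cf 91 31 3f
[4] 0x14->0x0b len=5 : db 6f f6 28 d2
query mem[0x0f]=0xd2, mem[0x06]=0x3f, mem[0x0c]=0x6f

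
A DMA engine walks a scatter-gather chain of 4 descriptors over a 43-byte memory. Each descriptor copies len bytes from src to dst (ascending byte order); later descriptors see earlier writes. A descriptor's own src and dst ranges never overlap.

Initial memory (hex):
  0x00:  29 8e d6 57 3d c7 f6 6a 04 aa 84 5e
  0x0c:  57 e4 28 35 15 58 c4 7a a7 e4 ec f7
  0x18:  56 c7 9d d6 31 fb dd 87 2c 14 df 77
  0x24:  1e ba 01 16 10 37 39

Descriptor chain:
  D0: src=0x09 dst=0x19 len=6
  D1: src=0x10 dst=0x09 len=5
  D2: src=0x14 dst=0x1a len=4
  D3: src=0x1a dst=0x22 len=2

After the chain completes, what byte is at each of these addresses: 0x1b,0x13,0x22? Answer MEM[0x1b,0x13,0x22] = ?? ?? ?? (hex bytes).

[0] 0x09->0x19 len=6 : aa 84 5e 57 e4 28
[1] 0x10->0x09 len=5 : 15 58 c4 7a a7
[2] 0x14->0x1a len=4 : a7 e4 ec f7
[3] 0x1a->0x22 len=2 : a7 e4
query mem[0x1b]=0xe4, mem[0x13]=0x7a, mem[0x22]=0xa7

MEM[0x1b,0x13,0x22] = e4 7a a7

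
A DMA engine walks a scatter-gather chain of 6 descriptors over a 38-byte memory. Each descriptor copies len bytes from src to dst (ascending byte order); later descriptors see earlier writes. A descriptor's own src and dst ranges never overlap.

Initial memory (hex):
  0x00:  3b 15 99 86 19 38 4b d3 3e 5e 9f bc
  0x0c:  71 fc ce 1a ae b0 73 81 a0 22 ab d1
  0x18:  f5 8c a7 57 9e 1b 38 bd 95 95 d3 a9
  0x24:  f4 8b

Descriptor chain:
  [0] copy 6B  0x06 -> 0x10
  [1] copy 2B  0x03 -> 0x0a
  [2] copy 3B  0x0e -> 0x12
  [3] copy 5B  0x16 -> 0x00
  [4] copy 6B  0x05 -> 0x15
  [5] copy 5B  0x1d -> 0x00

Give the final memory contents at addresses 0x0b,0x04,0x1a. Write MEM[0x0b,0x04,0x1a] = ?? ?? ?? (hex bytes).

[0] 0x06->0x10 len=6 : 4b d3 3e 5e 9f bc
[1] 0x03->0x0a len=2 : 86 19
[2] 0x0e->0x12 len=3 : ce 1a 4b
[3] 0x16->0x00 len=5 : ab d1 f5 8c a7
[4] 0x05->0x15 len=6 : 38 4b d3 3e 5e 86
[5] 0x1d->0x00 len=5 : 1b 38 bd 95 95
query mem[0x0b]=0x19, mem[0x04]=0x95, mem[0x1a]=0x86

MEM[0x0b,0x04,0x1a] = 19 95 86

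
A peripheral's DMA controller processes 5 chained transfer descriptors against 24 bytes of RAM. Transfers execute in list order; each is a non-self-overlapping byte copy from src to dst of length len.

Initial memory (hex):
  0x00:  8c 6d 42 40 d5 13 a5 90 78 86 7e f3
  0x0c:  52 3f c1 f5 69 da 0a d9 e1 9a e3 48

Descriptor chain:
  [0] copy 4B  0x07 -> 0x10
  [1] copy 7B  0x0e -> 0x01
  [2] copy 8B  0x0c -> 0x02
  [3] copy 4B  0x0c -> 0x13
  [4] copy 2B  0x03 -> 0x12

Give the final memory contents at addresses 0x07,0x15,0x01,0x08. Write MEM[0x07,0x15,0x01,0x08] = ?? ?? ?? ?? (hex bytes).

MEM[0x07,0x15,0x01,0x08] = 78 c1 c1 86

[0] 0x07->0x10 len=4 : 90 78 86 7e
[1] 0x0e->0x01 len=7 : c1 f5 90 78 86 7e e1
[2] 0x0c->0x02 len=8 : 52 3f c1 f5 90 78 86 7e
[3] 0x0c->0x13 len=4 : 52 3f c1 f5
[4] 0x03->0x12 len=2 : 3f c1
query mem[0x07]=0x78, mem[0x15]=0xc1, mem[0x01]=0xc1, mem[0x08]=0x86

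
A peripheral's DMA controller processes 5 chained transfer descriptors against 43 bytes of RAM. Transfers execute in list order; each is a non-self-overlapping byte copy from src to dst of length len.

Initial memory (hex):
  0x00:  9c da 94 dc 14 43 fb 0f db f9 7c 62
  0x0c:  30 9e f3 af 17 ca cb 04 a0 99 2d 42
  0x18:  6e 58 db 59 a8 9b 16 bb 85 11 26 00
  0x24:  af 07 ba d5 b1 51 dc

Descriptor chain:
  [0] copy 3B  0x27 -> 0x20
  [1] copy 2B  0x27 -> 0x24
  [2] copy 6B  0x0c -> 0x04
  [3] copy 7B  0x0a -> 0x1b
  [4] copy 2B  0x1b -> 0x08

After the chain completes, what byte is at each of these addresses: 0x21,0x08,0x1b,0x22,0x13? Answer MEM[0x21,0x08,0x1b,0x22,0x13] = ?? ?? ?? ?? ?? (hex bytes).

#0 dst[0x20+3] := {0xd5,0xb1,0x51}
#1 dst[0x24+2] := {0xd5,0xb1}
#2 dst[0x04+6] := {0x30,0x9e,0xf3,0xaf,0x17,0xca}
#3 dst[0x1b+7] := {0x7c,0x62,0x30,0x9e,0xf3,0xaf,0x17}
#4 dst[0x08+2] := {0x7c,0x62}
query mem[0x21]=0x17, mem[0x08]=0x7c, mem[0x1b]=0x7c, mem[0x22]=0x51, mem[0x13]=0x04

MEM[0x21,0x08,0x1b,0x22,0x13] = 17 7c 7c 51 04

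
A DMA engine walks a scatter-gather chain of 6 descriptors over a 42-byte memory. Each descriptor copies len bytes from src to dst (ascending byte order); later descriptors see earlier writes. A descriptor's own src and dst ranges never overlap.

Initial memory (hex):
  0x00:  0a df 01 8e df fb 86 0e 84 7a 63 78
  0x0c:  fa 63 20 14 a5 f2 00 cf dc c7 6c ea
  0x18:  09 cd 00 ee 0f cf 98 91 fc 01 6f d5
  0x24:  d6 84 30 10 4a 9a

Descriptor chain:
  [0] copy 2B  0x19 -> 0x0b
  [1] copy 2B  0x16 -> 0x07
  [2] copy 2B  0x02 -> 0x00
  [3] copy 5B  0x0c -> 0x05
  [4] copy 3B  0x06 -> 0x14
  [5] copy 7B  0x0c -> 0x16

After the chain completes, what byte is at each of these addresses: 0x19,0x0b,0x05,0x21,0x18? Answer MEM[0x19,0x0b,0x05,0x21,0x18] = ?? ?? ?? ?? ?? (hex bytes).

MEM[0x19,0x0b,0x05,0x21,0x18] = 14 cd 00 01 20

#0 dst[0x0b+2] := {0xcd,0x00}
#1 dst[0x07+2] := {0x6c,0xea}
#2 dst[0x00+2] := {0x01,0x8e}
#3 dst[0x05+5] := {0x00,0x63,0x20,0x14,0xa5}
#4 dst[0x14+3] := {0x63,0x20,0x14}
#5 dst[0x16+7] := {0x00,0x63,0x20,0x14,0xa5,0xf2,0x00}
query mem[0x19]=0x14, mem[0x0b]=0xcd, mem[0x05]=0x00, mem[0x21]=0x01, mem[0x18]=0x20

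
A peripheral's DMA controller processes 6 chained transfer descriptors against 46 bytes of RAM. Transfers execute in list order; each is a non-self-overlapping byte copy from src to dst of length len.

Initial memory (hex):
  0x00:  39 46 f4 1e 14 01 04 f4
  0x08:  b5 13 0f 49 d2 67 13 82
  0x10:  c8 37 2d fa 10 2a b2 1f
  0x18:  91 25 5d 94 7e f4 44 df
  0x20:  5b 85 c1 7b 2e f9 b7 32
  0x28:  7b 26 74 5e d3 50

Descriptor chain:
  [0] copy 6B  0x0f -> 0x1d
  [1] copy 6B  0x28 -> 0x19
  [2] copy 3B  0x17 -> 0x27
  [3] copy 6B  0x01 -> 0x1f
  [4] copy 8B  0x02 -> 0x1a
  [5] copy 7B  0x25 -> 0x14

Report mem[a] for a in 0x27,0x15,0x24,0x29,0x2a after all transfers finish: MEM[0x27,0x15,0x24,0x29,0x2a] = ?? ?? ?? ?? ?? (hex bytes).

  after D0: wrote 6B at 0x1d = 82c8372dfa10
  after D1: wrote 6B at 0x19 = 7b26745ed350
  after D2: wrote 3B at 0x27 = 1f917b
  after D3: wrote 6B at 0x1f = 46f41e140104
  after D4: wrote 8B at 0x1a = f41e140104f4b513
  after D5: wrote 7B at 0x14 = f9b71f917b745e
query mem[0x27]=0x1f, mem[0x15]=0xb7, mem[0x24]=0x04, mem[0x29]=0x7b, mem[0x2a]=0x74

MEM[0x27,0x15,0x24,0x29,0x2a] = 1f b7 04 7b 74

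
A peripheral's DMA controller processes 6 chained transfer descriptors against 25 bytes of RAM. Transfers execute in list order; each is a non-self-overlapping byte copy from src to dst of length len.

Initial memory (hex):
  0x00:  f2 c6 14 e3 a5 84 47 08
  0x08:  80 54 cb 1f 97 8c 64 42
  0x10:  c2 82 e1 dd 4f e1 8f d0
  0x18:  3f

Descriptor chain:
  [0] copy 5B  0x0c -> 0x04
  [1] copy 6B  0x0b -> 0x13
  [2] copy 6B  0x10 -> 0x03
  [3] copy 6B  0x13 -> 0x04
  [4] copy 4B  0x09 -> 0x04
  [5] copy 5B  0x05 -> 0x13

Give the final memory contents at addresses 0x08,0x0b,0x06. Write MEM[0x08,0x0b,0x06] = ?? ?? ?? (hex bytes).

#0 dst[0x04+5] := {0x97,0x8c,0x64,0x42,0xc2}
#1 dst[0x13+6] := {0x1f,0x97,0x8c,0x64,0x42,0xc2}
#2 dst[0x03+6] := {0xc2,0x82,0xe1,0x1f,0x97,0x8c}
#3 dst[0x04+6] := {0x1f,0x97,0x8c,0x64,0x42,0xc2}
#4 dst[0x04+4] := {0xc2,0xcb,0x1f,0x97}
#5 dst[0x13+5] := {0xcb,0x1f,0x97,0x42,0xc2}
query mem[0x08]=0x42, mem[0x0b]=0x1f, mem[0x06]=0x1f

MEM[0x08,0x0b,0x06] = 42 1f 1f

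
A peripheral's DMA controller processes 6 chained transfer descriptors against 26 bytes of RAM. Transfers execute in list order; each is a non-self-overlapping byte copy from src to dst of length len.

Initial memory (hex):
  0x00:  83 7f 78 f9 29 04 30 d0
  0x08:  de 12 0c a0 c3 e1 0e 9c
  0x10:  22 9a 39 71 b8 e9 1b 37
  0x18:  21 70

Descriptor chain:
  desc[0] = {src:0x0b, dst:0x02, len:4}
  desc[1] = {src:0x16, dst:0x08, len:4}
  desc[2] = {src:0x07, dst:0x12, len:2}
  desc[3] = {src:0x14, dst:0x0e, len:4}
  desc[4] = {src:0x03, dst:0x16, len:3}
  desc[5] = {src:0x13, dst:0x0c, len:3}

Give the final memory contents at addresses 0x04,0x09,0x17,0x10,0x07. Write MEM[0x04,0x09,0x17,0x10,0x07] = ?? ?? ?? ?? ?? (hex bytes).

D0: mem[0x02..0x05] <- [a0 c3 e1 0e]
D1: mem[0x08..0x0b] <- [1b 37 21 70]
D2: mem[0x12..0x13] <- [d0 1b]
D3: mem[0x0e..0x11] <- [b8 e9 1b 37]
D4: mem[0x16..0x18] <- [c3 e1 0e]
D5: mem[0x0c..0x0e] <- [1b b8 e9]
query mem[0x04]=0xe1, mem[0x09]=0x37, mem[0x17]=0xe1, mem[0x10]=0x1b, mem[0x07]=0xd0

MEM[0x04,0x09,0x17,0x10,0x07] = e1 37 e1 1b d0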